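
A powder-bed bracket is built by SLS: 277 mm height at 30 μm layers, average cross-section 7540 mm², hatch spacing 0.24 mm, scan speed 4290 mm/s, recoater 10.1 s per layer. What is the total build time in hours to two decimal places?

Layers = ⌈277/0.03⌉ = 9234.
Per-layer scan distance: 7540 / 0.24 → 31416.7 mm.
Laser time per layer = 31416.7 / 4290, so 7.3232 s.
Layer cycle = 7.3232 + 10.1, so 17.4232 s.
Total: 9234 × 17.4232 s = 160885.8288 s → 44.69 hours.

44.69 hours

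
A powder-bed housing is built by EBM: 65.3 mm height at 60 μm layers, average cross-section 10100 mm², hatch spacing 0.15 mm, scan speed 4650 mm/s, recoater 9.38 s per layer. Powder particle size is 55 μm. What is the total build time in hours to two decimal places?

Layer count = ceil(65.3 / 0.06) = 1089.
Per-layer scan distance = 10100 / 0.15 = 67333.3 mm.
Beam time per layer: 67333.3 / 4650 → 14.4803 s.
Per-layer time: 14.4803 + 9.38 → 23.8603 s.
Total: 1089 × 23.8603 s = 25983.8667 s → 7.22 hours.

7.22 hours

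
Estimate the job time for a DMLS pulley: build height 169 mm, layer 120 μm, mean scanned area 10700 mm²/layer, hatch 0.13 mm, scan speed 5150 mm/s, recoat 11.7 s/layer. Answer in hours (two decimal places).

Layers = ⌈169/0.12⌉ = 1409.
Per-layer scan distance = 10700 / 0.13 = 82307.7 mm.
Scan time per layer = 82307.7 / 5150, so 15.9821 s.
Time per layer = 15.9821 + 11.7 = 27.6821 s.
Total: 1409 × 27.6821 s = 39004.0789 s → 10.83 hours.

10.83 hours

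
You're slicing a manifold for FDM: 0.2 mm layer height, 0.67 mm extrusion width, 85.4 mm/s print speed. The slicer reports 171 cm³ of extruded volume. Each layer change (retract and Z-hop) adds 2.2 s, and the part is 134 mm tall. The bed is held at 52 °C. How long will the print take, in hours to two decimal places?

4.56 hours

Extrusion cross-section = 0.2 × 0.67 = 0.134 mm².
Total extruded path = 171000/0.134 = 1276119.4 mm.
Time extruding = 1276119.4 / 85.4 = 14942.9 s.
Layers = ⌈134/0.2⌉ = 670.
Z-hop total: 670 × 2.2 → 1474 s.
Total = 14942.9 + 1474 = 16416.9 s = 4.56 hours.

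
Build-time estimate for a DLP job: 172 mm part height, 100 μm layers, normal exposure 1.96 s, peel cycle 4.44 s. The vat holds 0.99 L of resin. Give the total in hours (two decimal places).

Layers = ⌈172/0.1⌉ = 1720.
Each layer takes = 1.96 + 4.44 = 6.4 s.
Build time: 1720 × 6.4 s = 11008 s, i.e. 3.06 hours.

3.06 hours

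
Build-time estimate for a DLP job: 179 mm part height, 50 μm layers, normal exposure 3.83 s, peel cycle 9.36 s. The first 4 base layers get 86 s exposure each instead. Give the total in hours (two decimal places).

Number of layers: 179 / 0.05 → 3580 (rounded up).
Bottom layers = 4 × (86 + 9.36), so 381.44 s.
Normal layers = 3576 × (3.83 + 9.36) = 47167.44 s.
Sum: 381.44 + 47167.44 = 47548.88 s → 13.21 hours.

13.21 hours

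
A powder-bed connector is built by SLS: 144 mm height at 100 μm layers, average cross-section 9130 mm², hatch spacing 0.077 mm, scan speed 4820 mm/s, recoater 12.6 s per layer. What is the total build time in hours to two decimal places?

Number of layers: 144 / 0.1 → 1440 (rounded up).
Scan path per layer = 9130 / 0.077, so 118571.4 mm.
Scan time per layer = 118571.4 / 4820, so 24.5999 s.
Time per layer = 24.5999 + 12.6, so 37.1999 s.
Build time = 1440 × 37.1999 = 53567.856 s = 14.88 hours.

14.88 hours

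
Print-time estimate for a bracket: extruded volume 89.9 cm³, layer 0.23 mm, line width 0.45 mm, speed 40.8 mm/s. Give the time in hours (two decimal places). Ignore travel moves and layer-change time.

5.91 hours

Bead cross-section = 0.23 × 0.45, so 0.1035 mm².
Toolpath length = 89.9 cm³ / 0.1035 mm² = 89900 / 0.1035 = 868599 mm.
Extrusion time = 868599 / 40.8 = 21289.2 s.
In the requested units: 21289.2 s = 5.91 hours.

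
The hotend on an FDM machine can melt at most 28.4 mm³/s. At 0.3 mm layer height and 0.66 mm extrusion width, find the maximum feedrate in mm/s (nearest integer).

Bead cross-section: 0.3 × 0.66 → 0.198 mm².
v_max = Q/A = 28.4/0.198 = 143.43 mm/s → 143 mm/s.

143 mm/s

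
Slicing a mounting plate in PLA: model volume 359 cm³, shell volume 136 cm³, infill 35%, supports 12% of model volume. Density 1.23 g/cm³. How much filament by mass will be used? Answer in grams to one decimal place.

Infill region: 359 − 136 → 223 cm³.
Infill deposited = 0.35 × 223, so 78.05 cm³.
Support = 0.12 × 359, so 43.08 cm³.
Total printed volume: 136 + 78.05 + 43.08 → 257.13 cm³.
Mass = 257.13 × 1.23, so 316.2699 g.

316.3 g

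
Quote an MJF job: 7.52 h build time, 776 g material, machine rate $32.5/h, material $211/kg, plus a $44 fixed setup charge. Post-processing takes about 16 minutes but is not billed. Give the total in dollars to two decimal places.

Machine-time cost: 32.5 × 7.52 → $244.40.
Material cost = 211 × 776/1000, so $163.736.
Adding setup: 244.40 + 163.736 + 44 → 452.136 ≈ $452.14.

$452.14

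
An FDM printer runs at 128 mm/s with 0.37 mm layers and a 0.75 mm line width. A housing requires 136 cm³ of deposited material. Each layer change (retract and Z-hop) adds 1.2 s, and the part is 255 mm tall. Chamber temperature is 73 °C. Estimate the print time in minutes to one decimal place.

Extrusion cross-section = 0.37 × 0.75, so 0.2775 mm².
Total extruded path = 136000/0.2775 = 490090.1 mm.
Extrusion time = 490090.1 / 128, so 3828.8 s.
Layer count = ceil(255 / 0.37) = 690.
Layer-change overhead = 690 × 1.2 = 828 s.
Total = 3828.8 + 828 = 4656.8 s = 77.6 minutes.

77.6 minutes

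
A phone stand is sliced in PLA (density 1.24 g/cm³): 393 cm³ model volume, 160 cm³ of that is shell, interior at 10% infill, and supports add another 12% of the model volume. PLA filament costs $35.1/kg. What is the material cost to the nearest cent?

Volume inside the shell = 393 − 160 = 233 cm³.
Deposited infill: 0.10 × 233 → 23.3 cm³.
Support: 0.12 × 393 → 47.16 cm³.
Deposited volume = 160 + 23.3 + 47.16 = 230.46 cm³.
Mass = 230.46 × 1.24 = 285.7704 g.
Cost = 285.7704 g / 1000 × $35.1/kg = $10.03.

$10.03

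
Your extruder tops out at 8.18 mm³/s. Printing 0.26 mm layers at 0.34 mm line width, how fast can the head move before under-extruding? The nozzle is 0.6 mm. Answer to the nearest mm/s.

93 mm/s

Extrusion cross-section = 0.26 × 0.34 = 0.0884 mm².
v_max = Q/A = 8.18/0.0884 = 92.53 mm/s → 93 mm/s.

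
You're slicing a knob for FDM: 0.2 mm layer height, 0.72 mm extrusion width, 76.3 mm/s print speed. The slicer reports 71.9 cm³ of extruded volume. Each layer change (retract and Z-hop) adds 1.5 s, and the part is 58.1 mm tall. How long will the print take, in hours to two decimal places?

1.94 hours

Line area = 0.2 × 0.72 = 0.144 mm².
Total extruded path = 71900/0.144 = 499305.6 mm.
Extrusion time = 499305.6 / 76.3 = 6544 s.
Number of layers: 58.1 / 0.2 → 291 (rounded up).
Z-hop total = 291 × 1.5, so 436.5 s.
Altogether 6544 + 436.5 = 6980.5 s, i.e. 1.94 hours.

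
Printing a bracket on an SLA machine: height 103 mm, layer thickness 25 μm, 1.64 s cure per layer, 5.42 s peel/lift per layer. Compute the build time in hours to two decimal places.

8.08 hours

Layer count = ceil(103 / 0.025) = 4120.
Cycle time = 1.64 + 5.42, so 7.06 s.
Total = 4120 × 7.06 = 29087.2 s = 8.08 hours.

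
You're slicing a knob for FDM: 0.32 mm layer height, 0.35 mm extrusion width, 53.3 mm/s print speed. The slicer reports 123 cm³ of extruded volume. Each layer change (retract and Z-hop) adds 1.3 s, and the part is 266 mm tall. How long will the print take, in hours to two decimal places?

Bead cross-section = 0.32 × 0.35, so 0.112 mm².
Total extruded path = 123000/0.112 = 1098214.3 mm.
Time extruding: 1098214.3 / 53.3 → 20604.4 s.
Number of layers: 266 / 0.32 → 832 (rounded up).
Non-print overhead: 832 × 1.3 → 1081.6 s.
Altogether 20604.4 + 1081.6 = 21686 s, i.e. 6.02 hours.

6.02 hours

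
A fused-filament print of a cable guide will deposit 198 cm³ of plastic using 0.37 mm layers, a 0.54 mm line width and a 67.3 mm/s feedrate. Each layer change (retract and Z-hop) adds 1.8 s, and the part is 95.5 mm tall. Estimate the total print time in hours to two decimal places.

Extrusion cross-section = 0.37 × 0.54 = 0.1998 mm².
Total extruded path = 198000/0.1998 = 990991 mm.
Extrusion time = 990991 / 67.3 = 14725 s.
Number of layers: 95.5 / 0.37 → 259 (rounded up).
Layer-change overhead = 259 × 1.8 = 466.2 s.
Altogether 14725 + 466.2 = 15191.2 s, i.e. 4.22 hours.

4.22 hours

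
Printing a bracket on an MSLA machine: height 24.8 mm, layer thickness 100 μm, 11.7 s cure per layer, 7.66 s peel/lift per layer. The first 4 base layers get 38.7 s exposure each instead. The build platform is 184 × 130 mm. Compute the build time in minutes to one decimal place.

Layers = ⌈24.8/0.1⌉ = 248.
Base layers = 4 × (38.7 + 7.66) = 185.44 s.
Normal layers = 244 × (11.7 + 7.66), so 4723.84 s.
Total = 185.44 + 4723.84 = 4909.28 s = 81.8 minutes.

81.8 minutes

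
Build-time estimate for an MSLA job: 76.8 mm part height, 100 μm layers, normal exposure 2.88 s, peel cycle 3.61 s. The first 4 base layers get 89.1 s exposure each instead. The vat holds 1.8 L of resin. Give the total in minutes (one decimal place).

Layers = ⌈76.8/0.1⌉ = 768.
Base layers = 4 × (89.1 + 3.61), so 370.84 s.
Normal layers = 764 × (2.88 + 3.61), so 4958.36 s.
Sum: 370.84 + 4958.36 = 5329.2 s → 88.8 minutes.

88.8 minutes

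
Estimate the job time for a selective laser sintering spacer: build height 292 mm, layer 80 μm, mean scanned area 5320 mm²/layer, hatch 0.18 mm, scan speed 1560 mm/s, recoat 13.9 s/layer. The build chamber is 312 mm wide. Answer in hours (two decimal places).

Layer count = ceil(292 / 0.08) = 3650.
Hatch length per layer = 5320 / 0.18, so 29555.6 mm.
Scan time per layer = 29555.6 / 1560 = 18.9459 s.
Time per layer: 18.9459 + 13.9 → 32.8459 s.
Total: 3650 × 32.8459 s = 119887.535 s → 33.30 hours.

33.30 hours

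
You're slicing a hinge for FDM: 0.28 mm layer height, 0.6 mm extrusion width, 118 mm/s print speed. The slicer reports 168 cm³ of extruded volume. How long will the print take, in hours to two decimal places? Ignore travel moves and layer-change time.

2.35 hours

Line area: 0.28 × 0.6 → 0.168 mm².
Toolpath length = 168 cm³ / 0.168 mm² = 168000 / 0.168 = 1000000 mm.
Time extruding = 1000000 / 118 = 8474.6 s.
8474.6 s = 2.35 hours.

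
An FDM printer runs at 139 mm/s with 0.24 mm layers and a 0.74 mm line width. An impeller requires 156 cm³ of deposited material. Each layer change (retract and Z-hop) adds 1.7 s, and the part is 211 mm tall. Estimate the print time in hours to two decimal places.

Extrusion cross-section: 0.24 × 0.74 → 0.1776 mm².
Path length: 156000 mm³ / 0.1776 mm² → 878378.4 mm.
Time extruding: 878378.4 / 139 → 6319.3 s.
Number of layers: 211 / 0.24 → 880 (rounded up).
Non-print overhead: 880 × 1.7 → 1496 s.
Altogether 6319.3 + 1496 = 7815.3 s, i.e. 2.17 hours.

2.17 hours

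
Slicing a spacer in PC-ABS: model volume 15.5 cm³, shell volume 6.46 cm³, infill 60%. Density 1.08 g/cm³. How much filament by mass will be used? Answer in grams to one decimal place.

12.8 g

Interior volume = 15.5 − 6.46, so 9.04 cm³.
Deposited infill: 0.60 × 9.04 → 5.424 cm³.
Total extruded: 6.46 + 5.424 → 11.884 cm³.
Mass: 11.884 × 1.08 → 12.83472 g.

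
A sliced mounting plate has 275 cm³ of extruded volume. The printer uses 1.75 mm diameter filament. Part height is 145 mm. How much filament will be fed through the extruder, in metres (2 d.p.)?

114.33 m

Filament cross-section = π × (1.75/2)² = 2.4053 mm².
L = 275000 mm³ / 2.4053 mm² = 114330.85 mm, i.e. 114.33 m.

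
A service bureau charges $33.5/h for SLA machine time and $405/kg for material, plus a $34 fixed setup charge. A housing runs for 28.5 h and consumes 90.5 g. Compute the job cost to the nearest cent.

$1025.40

Machine cost: 33.5 × 28.5 → $954.75.
Material cost = 405 × 90.5/1000 = $36.6525.
Adding setup: 954.75 + 36.6525 + 34 → 1025.4025 ≈ $1025.40.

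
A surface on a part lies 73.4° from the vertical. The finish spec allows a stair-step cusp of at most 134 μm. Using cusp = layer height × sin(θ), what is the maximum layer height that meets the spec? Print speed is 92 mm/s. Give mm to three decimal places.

t = h_c / sin θ = 0.134 / 0.9583 = 0.140 mm.

0.140 mm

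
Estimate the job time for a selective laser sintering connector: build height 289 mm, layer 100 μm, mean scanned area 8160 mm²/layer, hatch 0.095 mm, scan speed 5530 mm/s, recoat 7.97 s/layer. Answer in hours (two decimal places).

Number of layers: 289 / 0.1 → 2890 (rounded up).
Scan path per layer = 8160 / 0.095 = 85894.7 mm.
Scan time per layer: 85894.7 / 5530 → 15.5325 s.
Layer cycle = 15.5325 + 7.97, so 23.5025 s.
Total: 2890 × 23.5025 s = 67922.225 s → 18.87 hours.

18.87 hours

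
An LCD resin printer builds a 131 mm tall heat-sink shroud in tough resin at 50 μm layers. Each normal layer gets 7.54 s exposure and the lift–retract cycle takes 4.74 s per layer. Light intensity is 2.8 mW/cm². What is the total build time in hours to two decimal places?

Number of layers: 131 / 0.05 → 2620 (rounded up).
Each layer takes = 7.54 + 4.74, so 12.28 s.
Total = 2620 × 12.28 = 32173.6 s = 8.94 hours.

8.94 hours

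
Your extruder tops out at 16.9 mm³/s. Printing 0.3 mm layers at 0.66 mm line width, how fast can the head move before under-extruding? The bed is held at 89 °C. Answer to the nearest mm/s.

85 mm/s

Extrusion cross-section = 0.3 × 0.66 = 0.198 mm².
Max speed = 16.9 / 0.198 = 85.35 ≈ 85 mm/s.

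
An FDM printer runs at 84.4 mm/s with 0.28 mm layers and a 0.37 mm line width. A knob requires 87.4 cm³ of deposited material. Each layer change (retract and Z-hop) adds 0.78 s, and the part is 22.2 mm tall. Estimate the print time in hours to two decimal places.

2.79 hours

Extrusion cross-section = 0.28 × 0.37 = 0.1036 mm².
Toolpath length = 87.4 cm³ / 0.1036 mm² = 87400 / 0.1036 = 843629.3 mm.
Print-move time: 843629.3 / 84.4 → 9995.6 s.
Number of layers: 22.2 / 0.28 → 80 (rounded up).
Z-hop total = 80 × 0.78, so 62.4 s.
Total = 9995.6 + 62.4 = 10058 s = 2.79 hours.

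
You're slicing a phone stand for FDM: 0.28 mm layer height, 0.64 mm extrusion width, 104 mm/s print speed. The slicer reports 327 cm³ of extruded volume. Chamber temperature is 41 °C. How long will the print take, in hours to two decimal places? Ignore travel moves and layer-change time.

Extrusion cross-section = 0.28 × 0.64 = 0.1792 mm².
Total extruded path = 327000/0.1792 = 1824776.8 mm.
Print-move time: 1824776.8 / 104 → 17545.9 s.
Converting: 17545.9 s = 4.87 hours.

4.87 hours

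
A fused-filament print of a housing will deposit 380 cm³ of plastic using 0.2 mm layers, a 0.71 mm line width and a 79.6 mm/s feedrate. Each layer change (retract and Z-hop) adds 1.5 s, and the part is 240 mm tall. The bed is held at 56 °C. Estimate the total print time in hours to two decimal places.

Line area = 0.2 × 0.71 = 0.142 mm².
Total extruded path = 380000/0.142 = 2676056.3 mm.
Extrusion time = 2676056.3 / 79.6 = 33618.8 s.
Number of layers: 240 / 0.2 → 1200 (rounded up).
Layer-change overhead = 1200 × 1.5, so 1800 s.
Altogether 33618.8 + 1800 = 35418.8 s, i.e. 9.84 hours.

9.84 hours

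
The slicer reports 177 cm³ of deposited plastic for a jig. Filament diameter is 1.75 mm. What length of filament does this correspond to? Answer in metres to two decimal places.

Filament cross-section = π × (1.75/2)² = 2.4053 mm².
L = 177000 mm³ / 2.4053 mm² = 73587.49 mm, i.e. 73.59 m.

73.59 m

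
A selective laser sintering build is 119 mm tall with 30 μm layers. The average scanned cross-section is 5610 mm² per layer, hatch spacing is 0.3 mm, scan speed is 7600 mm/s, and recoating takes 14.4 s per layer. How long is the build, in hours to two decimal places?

Layers = ⌈119/0.03⌉ = 3967.
Per-layer scan distance: 5610 / 0.3 → 18700 mm.
Per-layer scan time = 18700 / 7600 = 2.4605 s.
Per-layer time: 2.4605 + 14.4 → 16.8605 s.
Total: 3967 × 16.8605 s = 66885.6035 s → 18.58 hours.

18.58 hours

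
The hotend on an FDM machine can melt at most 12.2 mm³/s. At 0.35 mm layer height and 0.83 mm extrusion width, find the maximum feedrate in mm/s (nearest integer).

Bead cross-section: 0.35 × 0.83 → 0.2905 mm².
v_max = Q/A = 12.2/0.2905 = 42.00 mm/s → 42 mm/s.

42 mm/s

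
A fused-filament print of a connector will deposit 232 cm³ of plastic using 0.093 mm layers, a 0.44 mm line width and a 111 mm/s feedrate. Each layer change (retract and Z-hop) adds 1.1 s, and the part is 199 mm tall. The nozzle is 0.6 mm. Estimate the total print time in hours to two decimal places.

Bead cross-section = 0.093 × 0.44, so 0.04092 mm².
Total extruded path = 232000/0.04092 = 5669599.2 mm.
Extrusion time: 5669599.2 / 111 → 51077.5 s.
Layers = ⌈199/0.093⌉ = 2140.
Z-hop total: 2140 × 1.1 → 2354 s.
Altogether 51077.5 + 2354 = 53431.5 s, i.e. 14.84 hours.

14.84 hours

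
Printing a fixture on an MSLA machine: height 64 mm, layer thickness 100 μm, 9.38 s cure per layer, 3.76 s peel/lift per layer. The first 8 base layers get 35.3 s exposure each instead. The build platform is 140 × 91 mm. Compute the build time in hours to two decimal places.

2.39 hours

Layer count = ceil(64 / 0.1) = 640.
Burn-in layers = 8 × (35.3 + 3.76), so 312.48 s.
Remaining layers: 632 × (9.38 + 3.76) → 8304.48 s.
Sum: 312.48 + 8304.48 = 8616.96 s → 2.39 hours.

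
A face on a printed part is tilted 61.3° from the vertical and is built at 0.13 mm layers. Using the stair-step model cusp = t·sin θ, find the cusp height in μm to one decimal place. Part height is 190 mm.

114.0 μm

Cusp = layer height × sin(61.3°) = 0.13 × 0.8771 = 0.114023 mm = 114.0 μm.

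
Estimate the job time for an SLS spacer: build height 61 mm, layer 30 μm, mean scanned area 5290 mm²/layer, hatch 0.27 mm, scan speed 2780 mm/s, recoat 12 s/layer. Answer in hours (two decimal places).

Layers = ⌈61/0.03⌉ = 2034.
Hatch length per layer: 5290 / 0.27 → 19592.6 mm.
Laser time per layer: 19592.6 / 2780 → 7.0477 s.
Per-layer time = 7.0477 + 12 = 19.0477 s.
2034 layers × 19.0477 s/layer = 38743.0218 s, i.e. 10.76 hours.

10.76 hours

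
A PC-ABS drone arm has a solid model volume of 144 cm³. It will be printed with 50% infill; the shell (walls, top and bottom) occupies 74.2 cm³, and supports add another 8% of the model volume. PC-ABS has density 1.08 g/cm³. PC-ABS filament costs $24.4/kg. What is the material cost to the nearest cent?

Interior volume = 144 − 74.2 = 69.8 cm³.
Deposited infill: 0.50 × 69.8 → 34.9 cm³.
Support = 0.08 × 144 = 11.52 cm³.
Total extruded = 74.2 + 34.9 + 11.52 = 120.62 cm³.
Mass = 120.62 × 1.08, so 130.2696 g.
At $24.4/kg: 130.2696/1000 × 24.4 = $3.18.

$3.18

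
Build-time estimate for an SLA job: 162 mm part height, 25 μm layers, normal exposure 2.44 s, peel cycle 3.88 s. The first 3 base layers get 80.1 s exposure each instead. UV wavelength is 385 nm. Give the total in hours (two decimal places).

11.44 hours

Layer count = ceil(162 / 0.025) = 6480.
Burn-in layers = 3 × (80.1 + 3.88) = 251.94 s.
Normal layers = 6477 × (2.44 + 3.88) = 40934.64 s.
Total = 251.94 + 40934.64 = 41186.58 s = 11.44 hours.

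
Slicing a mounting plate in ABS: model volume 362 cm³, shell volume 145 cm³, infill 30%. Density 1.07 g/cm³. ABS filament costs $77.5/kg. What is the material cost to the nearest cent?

Infill region = 362 − 145 = 217 cm³.
Infill deposited = 0.30 × 217 = 65.1 cm³.
Total extruded = 145 + 65.1 = 210.1 cm³.
Mass = 210.1 × 1.07 = 224.807 g.
At $77.5/kg: 224.807/1000 × 77.5 = $17.42.

$17.42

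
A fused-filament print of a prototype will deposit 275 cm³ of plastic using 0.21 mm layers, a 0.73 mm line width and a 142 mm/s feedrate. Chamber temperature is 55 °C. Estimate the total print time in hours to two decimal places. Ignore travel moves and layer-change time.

3.51 hours

Bead cross-section: 0.21 × 0.73 → 0.1533 mm².
Toolpath length = 275 cm³ / 0.1533 mm² = 275000 / 0.1533 = 1793868.2 mm.
Print-move time: 1793868.2 / 142 → 12632.9 s.
Converting: 12632.9 s = 3.51 hours.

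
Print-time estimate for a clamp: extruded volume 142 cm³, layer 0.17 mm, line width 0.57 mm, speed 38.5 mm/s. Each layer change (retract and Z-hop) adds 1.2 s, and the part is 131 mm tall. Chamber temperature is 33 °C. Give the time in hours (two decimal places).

10.83 hours

Line area = 0.17 × 0.57 = 0.0969 mm².
Total extruded path = 142000/0.0969 = 1465428.3 mm.
Print-move time: 1465428.3 / 38.5 → 38063.1 s.
Layer count = ceil(131 / 0.17) = 771.
Non-print overhead = 771 × 1.2, so 925.2 s.
Total = 38063.1 + 925.2 = 38988.3 s = 10.83 hours.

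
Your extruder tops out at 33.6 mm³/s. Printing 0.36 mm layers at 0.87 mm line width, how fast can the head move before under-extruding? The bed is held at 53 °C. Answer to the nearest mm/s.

107 mm/s

Bead cross-section = 0.36 × 0.87, so 0.3132 mm².
Max speed = 33.6 / 0.3132 = 107.28 ≈ 107 mm/s.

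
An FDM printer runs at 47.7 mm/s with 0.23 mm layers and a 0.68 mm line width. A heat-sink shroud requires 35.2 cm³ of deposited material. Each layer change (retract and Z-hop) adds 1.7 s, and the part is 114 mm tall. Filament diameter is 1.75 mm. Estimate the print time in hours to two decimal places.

1.54 hours

Extrusion cross-section = 0.23 × 0.68, so 0.1564 mm².
Toolpath length = 35.2 cm³ / 0.1564 mm² = 35200 / 0.1564 = 225063.9 mm.
Print-move time: 225063.9 / 47.7 → 4718.3 s.
Number of layers: 114 / 0.23 → 496 (rounded up).
Z-hop total = 496 × 1.7, so 843.2 s.
Altogether 4718.3 + 843.2 = 5561.5 s, i.e. 1.54 hours.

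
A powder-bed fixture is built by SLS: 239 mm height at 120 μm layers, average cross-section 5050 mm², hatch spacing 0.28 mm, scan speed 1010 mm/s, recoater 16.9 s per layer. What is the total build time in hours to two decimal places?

19.23 hours

Number of layers: 239 / 0.12 → 1992 (rounded up).
Hatch length per layer = 5050 / 0.28, so 18035.7 mm.
Scan time per layer: 18035.7 / 1010 → 17.8571 s.
Per-layer time = 17.8571 + 16.9, so 34.7571 s.
Total: 1992 × 34.7571 s = 69236.1432 s → 19.23 hours.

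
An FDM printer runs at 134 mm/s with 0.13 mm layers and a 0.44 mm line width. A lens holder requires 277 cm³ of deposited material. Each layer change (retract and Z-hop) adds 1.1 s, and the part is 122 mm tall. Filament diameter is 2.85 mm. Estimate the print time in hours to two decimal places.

10.33 hours

Line area = 0.13 × 0.44, so 0.0572 mm².
Path length: 277000 mm³ / 0.0572 mm² → 4842657.3 mm.
Extrusion time = 4842657.3 / 134 = 36139.2 s.
Layer count = ceil(122 / 0.13) = 939.
Layer-change overhead = 939 × 1.1, so 1032.9 s.
Total = 36139.2 + 1032.9 = 37172.1 s = 10.33 hours.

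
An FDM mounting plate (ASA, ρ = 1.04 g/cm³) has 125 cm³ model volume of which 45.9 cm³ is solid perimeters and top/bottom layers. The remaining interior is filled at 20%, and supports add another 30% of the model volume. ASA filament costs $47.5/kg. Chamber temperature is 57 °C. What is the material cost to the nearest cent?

$4.90

Volume inside the shell = 125 − 45.9, so 79.1 cm³.
Infill deposited = 0.20 × 79.1, so 15.82 cm³.
Support = 0.30 × 125, so 37.5 cm³.
Total extruded = 45.9 + 15.82 + 37.5 = 99.22 cm³.
Mass = 99.22 × 1.04, so 103.1888 g.
Cost = 103.1888 g / 1000 × $47.5/kg = $4.90.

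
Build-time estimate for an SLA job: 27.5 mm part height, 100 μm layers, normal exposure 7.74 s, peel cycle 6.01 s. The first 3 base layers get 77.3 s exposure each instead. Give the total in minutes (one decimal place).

Layer count = ceil(27.5 / 0.1) = 275.
Burn-in layers: 3 × (77.3 + 6.01) → 249.93 s.
Regular layers: 272 × (7.74 + 6.01) → 3740 s.
Total = 249.93 + 3740 = 3989.93 s = 66.5 minutes.

66.5 minutes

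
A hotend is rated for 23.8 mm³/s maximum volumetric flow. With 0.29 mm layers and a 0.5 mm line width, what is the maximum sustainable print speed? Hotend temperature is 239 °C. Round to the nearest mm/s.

164 mm/s

Bead cross-section: 0.29 × 0.5 → 0.145 mm².
Max speed = 23.8 / 0.145 = 164.14 ≈ 164 mm/s.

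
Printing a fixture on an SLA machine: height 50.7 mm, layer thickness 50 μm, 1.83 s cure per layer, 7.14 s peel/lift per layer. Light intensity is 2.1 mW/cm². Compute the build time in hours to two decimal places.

2.53 hours

Number of layers: 50.7 / 0.05 → 1014 (rounded up).
Each layer takes: 1.83 + 7.14 → 8.97 s.
Total = 1014 × 8.97 = 9095.58 s = 2.53 hours.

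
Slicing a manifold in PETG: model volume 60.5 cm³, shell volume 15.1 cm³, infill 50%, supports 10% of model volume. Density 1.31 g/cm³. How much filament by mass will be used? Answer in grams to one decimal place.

57.4 g

Interior volume = 60.5 − 15.1, so 45.4 cm³.
Infill deposited = 0.50 × 45.4, so 22.7 cm³.
Support: 0.10 × 60.5 → 6.05 cm³.
Total printed volume = 15.1 + 22.7 + 6.05, so 43.85 cm³.
Mass: 43.85 × 1.31 → 57.4435 g.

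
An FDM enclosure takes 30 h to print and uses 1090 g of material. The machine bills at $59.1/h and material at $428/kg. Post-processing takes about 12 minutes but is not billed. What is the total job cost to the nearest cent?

$2239.52

Time charge = 59.1 × 30 = $1773.00.
Feedstock cost: 428 × 1090/1000 → $466.52.
Total = 1773.00 + 466.52 = $2239.52.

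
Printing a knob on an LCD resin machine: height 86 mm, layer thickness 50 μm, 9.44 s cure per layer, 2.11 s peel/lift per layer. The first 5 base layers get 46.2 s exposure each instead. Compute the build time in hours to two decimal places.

Number of layers: 86 / 0.05 → 1720 (rounded up).
Burn-in layers = 5 × (46.2 + 2.11), so 241.55 s.
Regular layers: 1715 × (9.44 + 2.11) → 19808.25 s.
Total = 241.55 + 19808.25 = 20049.8 s = 5.57 hours.

5.57 hours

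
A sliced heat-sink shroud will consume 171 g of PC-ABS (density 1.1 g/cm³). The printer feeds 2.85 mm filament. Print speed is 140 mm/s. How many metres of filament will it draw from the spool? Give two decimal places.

24.37 m

Extruded volume: 171/1.1 = 155.4545 cm³ (155454.5 mm³).
Cross-section of 2.85 mm filament: π·(2.85/2)² = 6.3794 mm².
L = V/A = 155454.5/6.3794 = 24368.2 mm → 24.37 m.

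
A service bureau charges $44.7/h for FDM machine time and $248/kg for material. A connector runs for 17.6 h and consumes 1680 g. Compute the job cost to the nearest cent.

$1203.36

Time charge = 44.7 × 17.6 = $786.72.
Feedstock cost = 248 × 1680/1000, so $416.64.
Total = 786.72 + 416.64 = $1203.36.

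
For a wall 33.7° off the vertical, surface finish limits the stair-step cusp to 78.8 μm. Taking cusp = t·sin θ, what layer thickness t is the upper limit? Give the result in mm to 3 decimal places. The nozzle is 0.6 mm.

sin(33.7°) = 0.5548; t_max = 0.0788/0.5548 = 0.142 mm.

0.142 mm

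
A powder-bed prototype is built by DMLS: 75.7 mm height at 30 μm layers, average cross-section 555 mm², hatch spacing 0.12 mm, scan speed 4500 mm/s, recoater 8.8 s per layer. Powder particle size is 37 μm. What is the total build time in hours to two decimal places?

Layers = ⌈75.7/0.03⌉ = 2524.
Per-layer scan distance: 555 / 0.12 → 4625 mm.
Laser time per layer = 4625 / 4500, so 1.0278 s.
Layer cycle: 1.0278 + 8.8 → 9.8278 s.
Total: 2524 × 9.8278 s = 24805.3672 s → 6.89 hours.

6.89 hours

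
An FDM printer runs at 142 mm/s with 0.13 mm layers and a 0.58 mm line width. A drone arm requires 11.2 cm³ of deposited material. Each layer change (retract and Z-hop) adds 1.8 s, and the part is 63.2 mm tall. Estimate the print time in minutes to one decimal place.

32.0 minutes

Line area = 0.13 × 0.58 = 0.0754 mm².
Total extruded path = 11200/0.0754 = 148541.1 mm.
Time extruding = 148541.1 / 142, so 1046.1 s.
Layers = ⌈63.2/0.13⌉ = 487.
Non-print overhead = 487 × 1.8 = 876.6 s.
Total = 1046.1 + 876.6 = 1922.7 s = 32.0 minutes.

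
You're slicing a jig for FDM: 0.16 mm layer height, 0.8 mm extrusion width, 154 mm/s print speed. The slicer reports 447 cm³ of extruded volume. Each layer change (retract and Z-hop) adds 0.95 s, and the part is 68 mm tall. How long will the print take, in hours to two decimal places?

6.41 hours

Extrusion cross-section = 0.16 × 0.8, so 0.128 mm².
Toolpath length = 447 cm³ / 0.128 mm² = 447000 / 0.128 = 3492187.5 mm.
Extrusion time: 3492187.5 / 154 → 22676.5 s.
Layers = ⌈68/0.16⌉ = 425.
Z-hop total: 425 × 0.95 → 403.75 s.
Total = 22676.5 + 403.75 = 23080.25 s = 6.41 hours.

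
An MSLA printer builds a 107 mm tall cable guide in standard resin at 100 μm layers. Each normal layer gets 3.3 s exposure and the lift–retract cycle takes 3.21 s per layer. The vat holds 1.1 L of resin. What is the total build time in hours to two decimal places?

Layer count = ceil(107 / 0.1) = 1070.
Cycle time = 3.3 + 3.21 = 6.51 s.
Build time: 1070 × 6.51 s = 6965.7 s, i.e. 1.93 hours.

1.93 hours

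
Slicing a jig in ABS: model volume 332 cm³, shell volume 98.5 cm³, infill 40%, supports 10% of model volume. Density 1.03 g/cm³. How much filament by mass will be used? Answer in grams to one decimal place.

Infill region: 332 − 98.5 → 233.5 cm³.
Infill volume: 0.40 × 233.5 → 93.4 cm³.
Support = 0.10 × 332, so 33.2 cm³.
Total extruded = 98.5 + 93.4 + 33.2, so 225.1 cm³.
Mass = 225.1 × 1.03 = 231.853 g.

231.9 g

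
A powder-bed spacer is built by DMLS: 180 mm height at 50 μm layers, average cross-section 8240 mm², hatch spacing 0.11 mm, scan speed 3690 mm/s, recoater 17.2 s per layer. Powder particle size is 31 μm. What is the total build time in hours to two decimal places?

Layers = ⌈180/0.05⌉ = 3600.
Hatch length per layer: 8240 / 0.11 → 74909.1 mm.
Scan time per layer = 74909.1 / 3690 = 20.3006 s.
Layer cycle: 20.3006 + 17.2 → 37.5006 s.
3600 layers × 37.5006 s/layer = 135002.16 s, i.e. 37.50 hours.

37.50 hours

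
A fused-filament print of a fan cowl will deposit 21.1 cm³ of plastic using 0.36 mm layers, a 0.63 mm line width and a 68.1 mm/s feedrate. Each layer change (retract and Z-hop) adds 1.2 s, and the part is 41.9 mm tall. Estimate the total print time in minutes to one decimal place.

25.1 minutes

Extrusion cross-section = 0.36 × 0.63, so 0.2268 mm².
Total extruded path = 21100/0.2268 = 93033.5 mm.
Extrusion time: 93033.5 / 68.1 → 1366.1 s.
Layer count = ceil(41.9 / 0.36) = 117.
Layer-change overhead = 117 × 1.2 = 140.4 s.
Altogether 1366.1 + 140.4 = 1506.5 s, i.e. 25.1 minutes.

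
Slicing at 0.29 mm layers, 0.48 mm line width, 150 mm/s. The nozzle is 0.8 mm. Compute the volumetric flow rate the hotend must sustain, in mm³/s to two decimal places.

20.88

A: 0.29 × 0.48 → 0.1392 mm².
Q = v·A = 150 × 0.1392 = 20.88 mm³/s.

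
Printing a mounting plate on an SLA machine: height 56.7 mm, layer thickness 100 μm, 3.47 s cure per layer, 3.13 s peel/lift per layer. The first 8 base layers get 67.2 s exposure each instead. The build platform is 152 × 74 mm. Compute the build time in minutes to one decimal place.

Number of layers: 56.7 / 0.1 → 567 (rounded up).
Bottom layers = 8 × (67.2 + 3.13), so 562.64 s.
Regular layers = 559 × (3.47 + 3.13), so 3689.4 s.
Total = 562.64 + 3689.4 = 4252.04 s = 70.9 minutes.

70.9 minutes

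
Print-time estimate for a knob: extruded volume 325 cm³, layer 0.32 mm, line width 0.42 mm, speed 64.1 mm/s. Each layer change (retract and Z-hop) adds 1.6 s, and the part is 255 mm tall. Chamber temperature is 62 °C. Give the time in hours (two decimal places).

Bead cross-section = 0.32 × 0.42 = 0.1344 mm².
Total extruded path = 325000/0.1344 = 2418154.8 mm.
Extrusion time: 2418154.8 / 64.1 → 37724.7 s.
Layer count = ceil(255 / 0.32) = 797.
Layer-change overhead: 797 × 1.6 → 1275.2 s.
Total = 37724.7 + 1275.2 = 38999.9 s = 10.83 hours.

10.83 hours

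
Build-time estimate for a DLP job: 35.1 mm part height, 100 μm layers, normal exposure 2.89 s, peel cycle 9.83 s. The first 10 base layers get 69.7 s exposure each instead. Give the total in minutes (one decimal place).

85.5 minutes

Layer count = ceil(35.1 / 0.1) = 351.
Burn-in layers = 10 × (69.7 + 9.83) = 795.3 s.
Remaining layers: 341 × (2.89 + 9.83) → 4337.52 s.
Total = 795.3 + 4337.52 = 5132.82 s = 85.5 minutes.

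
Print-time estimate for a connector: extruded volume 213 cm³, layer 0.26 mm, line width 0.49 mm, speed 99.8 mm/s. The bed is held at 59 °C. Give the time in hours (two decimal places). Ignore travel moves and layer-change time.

Bead cross-section: 0.26 × 0.49 → 0.1274 mm².
Toolpath length = 213 cm³ / 0.1274 mm² = 213000 / 0.1274 = 1671899.5 mm.
Print-move time: 1671899.5 / 99.8 → 16752.5 s.
Converting: 16752.5 s = 4.65 hours.

4.65 hours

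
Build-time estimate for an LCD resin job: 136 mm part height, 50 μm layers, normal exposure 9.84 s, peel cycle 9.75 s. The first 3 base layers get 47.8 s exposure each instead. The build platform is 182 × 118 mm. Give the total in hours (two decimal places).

14.83 hours

Layers = ⌈136/0.05⌉ = 2720.
Burn-in layers = 3 × (47.8 + 9.75), so 172.65 s.
Normal layers = 2717 × (9.84 + 9.75), so 53226.03 s.
Total = 172.65 + 53226.03 = 53398.68 s = 14.83 hours.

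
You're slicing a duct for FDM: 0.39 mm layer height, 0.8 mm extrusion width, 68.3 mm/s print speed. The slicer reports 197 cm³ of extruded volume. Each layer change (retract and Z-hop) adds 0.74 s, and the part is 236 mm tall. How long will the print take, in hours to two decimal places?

2.69 hours

Bead cross-section = 0.39 × 0.8, so 0.312 mm².
Path length: 197000 mm³ / 0.312 mm² → 631410.3 mm.
Time extruding = 631410.3 / 68.3, so 9244.7 s.
Number of layers: 236 / 0.39 → 606 (rounded up).
Z-hop total = 606 × 0.74, so 448.44 s.
Total = 9244.7 + 448.44 = 9693.14 s = 2.69 hours.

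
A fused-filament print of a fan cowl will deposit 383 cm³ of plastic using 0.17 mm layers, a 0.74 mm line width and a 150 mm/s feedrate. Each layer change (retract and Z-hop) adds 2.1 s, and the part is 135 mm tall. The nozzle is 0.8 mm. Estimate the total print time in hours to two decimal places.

Extrusion cross-section = 0.17 × 0.74, so 0.1258 mm².
Toolpath length = 383 cm³ / 0.1258 mm² = 383000 / 0.1258 = 3044515.1 mm.
Extrusion time: 3044515.1 / 150 → 20296.8 s.
Layers = ⌈135/0.17⌉ = 795.
Non-print overhead = 795 × 2.1 = 1669.5 s.
Altogether 20296.8 + 1669.5 = 21966.3 s, i.e. 6.10 hours.

6.10 hours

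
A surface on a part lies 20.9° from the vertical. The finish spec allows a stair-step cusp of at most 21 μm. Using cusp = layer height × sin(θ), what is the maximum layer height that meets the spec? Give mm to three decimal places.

0.059 mm

sin(20.9°) = 0.3567; t_max = 0.021/0.3567 = 0.059 mm.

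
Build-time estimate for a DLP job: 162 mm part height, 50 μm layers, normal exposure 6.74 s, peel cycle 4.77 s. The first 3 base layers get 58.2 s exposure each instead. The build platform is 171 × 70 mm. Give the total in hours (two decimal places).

Number of layers: 162 / 0.05 → 3240 (rounded up).
Burn-in layers: 3 × (58.2 + 4.77) → 188.91 s.
Regular layers = 3237 × (6.74 + 4.77), so 37257.87 s.
Total = 188.91 + 37257.87 = 37446.78 s = 10.40 hours.

10.40 hours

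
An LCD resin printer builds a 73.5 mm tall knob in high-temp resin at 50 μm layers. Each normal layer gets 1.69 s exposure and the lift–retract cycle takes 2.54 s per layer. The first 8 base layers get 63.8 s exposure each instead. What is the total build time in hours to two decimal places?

Layer count = ceil(73.5 / 0.05) = 1470.
Base layers = 8 × (63.8 + 2.54), so 530.72 s.
Normal layers: 1462 × (1.69 + 2.54) → 6184.26 s.
Total = 530.72 + 6184.26 = 6714.98 s = 1.87 hours.

1.87 hours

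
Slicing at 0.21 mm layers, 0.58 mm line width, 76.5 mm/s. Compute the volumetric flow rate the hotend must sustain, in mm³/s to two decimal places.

Extrusion cross-section = 0.21 × 0.58, so 0.1218 mm².
Volumetric flow = 76.5 × 0.1218 = 9.32 mm³/s.

9.32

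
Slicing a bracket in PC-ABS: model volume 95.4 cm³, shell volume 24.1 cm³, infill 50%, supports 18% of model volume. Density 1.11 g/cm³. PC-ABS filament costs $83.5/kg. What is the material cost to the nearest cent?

Volume inside the shell = 95.4 − 24.1, so 71.3 cm³.
Infill volume: 0.50 × 71.3 → 35.65 cm³.
Support = 0.18 × 95.4, so 17.172 cm³.
Total printed volume = 24.1 + 35.65 + 17.172 = 76.922 cm³.
Mass = 76.922 × 1.11 = 85.38342 g.
At $83.5/kg: 85.38342/1000 × 83.5 = $7.13.

$7.13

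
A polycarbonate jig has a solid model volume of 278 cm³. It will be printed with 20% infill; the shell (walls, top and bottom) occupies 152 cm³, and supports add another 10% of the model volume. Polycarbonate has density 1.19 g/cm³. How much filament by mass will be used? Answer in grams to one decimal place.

244.0 g

Infill region: 278 − 152 → 126 cm³.
Deposited infill: 0.20 × 126 → 25.2 cm³.
Support = 0.10 × 278, so 27.8 cm³.
Total printed volume: 152 + 25.2 + 27.8 → 205 cm³.
Mass: 205 × 1.19 → 243.95 g.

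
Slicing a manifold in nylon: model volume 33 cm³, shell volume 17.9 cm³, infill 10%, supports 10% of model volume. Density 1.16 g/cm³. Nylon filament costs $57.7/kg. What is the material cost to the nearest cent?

Infill region = 33 − 17.9 = 15.1 cm³.
Infill deposited = 0.10 × 15.1 = 1.51 cm³.
Support = 0.10 × 33, so 3.3 cm³.
Total printed volume = 17.9 + 1.51 + 3.3, so 22.71 cm³.
Mass: 22.71 × 1.16 → 26.3436 g.
At $57.7/kg: 26.3436/1000 × 57.7 = $1.52.

$1.52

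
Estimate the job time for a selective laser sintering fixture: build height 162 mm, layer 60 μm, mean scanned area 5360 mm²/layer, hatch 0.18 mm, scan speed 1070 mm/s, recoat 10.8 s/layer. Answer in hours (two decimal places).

Layer count = ceil(162 / 0.06) = 2700.
Hatch length per layer: 5360 / 0.18 → 29777.8 mm.
Laser time per layer = 29777.8 / 1070 = 27.8297 s.
Per-layer time: 27.8297 + 10.8 → 38.6297 s.
Build time = 2700 × 38.6297 = 104300.19 s = 28.97 hours.

28.97 hours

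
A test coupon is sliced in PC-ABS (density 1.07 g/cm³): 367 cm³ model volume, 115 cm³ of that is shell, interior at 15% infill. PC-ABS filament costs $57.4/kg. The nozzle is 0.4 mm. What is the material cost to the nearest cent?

Volume inside the shell = 367 − 115, so 252 cm³.
Deposited infill = 0.15 × 252 = 37.8 cm³.
Total extruded: 115 + 37.8 → 152.8 cm³.
Mass = 152.8 × 1.07 = 163.496 g.
Cost = 163.496 g / 1000 × $57.4/kg = $9.38.

$9.38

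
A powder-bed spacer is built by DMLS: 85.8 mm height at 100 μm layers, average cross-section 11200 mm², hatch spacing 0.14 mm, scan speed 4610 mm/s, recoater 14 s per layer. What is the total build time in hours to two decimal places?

Layers = ⌈85.8/0.1⌉ = 858.
Scan path per layer = 11200 / 0.14 = 80000 mm.
Per-layer scan time: 80000 / 4610 → 17.3536 s.
Time per layer = 17.3536 + 14, so 31.3536 s.
Build time = 858 × 31.3536 = 26901.3888 s = 7.47 hours.

7.47 hours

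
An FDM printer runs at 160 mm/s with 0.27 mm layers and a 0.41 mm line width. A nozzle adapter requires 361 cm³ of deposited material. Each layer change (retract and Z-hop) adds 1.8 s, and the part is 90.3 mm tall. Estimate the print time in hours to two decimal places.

Extrusion cross-section = 0.27 × 0.41 = 0.1107 mm².
Path length: 361000 mm³ / 0.1107 mm² → 3261065.9 mm.
Time extruding = 3261065.9 / 160 = 20381.7 s.
Layers = ⌈90.3/0.27⌉ = 335.
Non-print overhead: 335 × 1.8 → 603 s.
Altogether 20381.7 + 603 = 20984.7 s, i.e. 5.83 hours.

5.83 hours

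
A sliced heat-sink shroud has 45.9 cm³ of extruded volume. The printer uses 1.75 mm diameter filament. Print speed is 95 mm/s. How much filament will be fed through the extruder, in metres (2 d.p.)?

19.08 m

Cross-section of 1.75 mm filament: π·(1.75/2)² = 2.4053 mm².
L = 45900 mm³ / 2.4053 mm² = 19082.86 mm, i.e. 19.08 m.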